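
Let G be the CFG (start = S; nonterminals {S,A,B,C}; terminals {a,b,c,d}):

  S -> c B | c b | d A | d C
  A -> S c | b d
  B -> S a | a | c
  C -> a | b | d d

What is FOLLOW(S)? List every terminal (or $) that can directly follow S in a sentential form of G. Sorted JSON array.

Compute FIRST by fixpoint:
iter 1:
  A via A→b d: +{b}
  B via B→a: +{a}
  B via B→c: +{c}
  C via C→a: +{a}
  C via C→b: +{b}
  C via C→d d: +{d}
  S via S→c B: +{c}
  S via S→d A: +{d}
  FIRST[S]={c,d}  FIRST[A]={b}  FIRST[B]={a,c}  FIRST[C]={a,b,d}
iter 2:
  A via A→S c: +{c,d}
  B via B→S a: +{d}
  FIRST[S]={c,d}  FIRST[A]={b,c,d}  FIRST[B]={a,c,d}  FIRST[C]={a,b,d}
iter 3: — fixpoint
  FIRST[S]={c,d}  FIRST[A]={b,c,d}  FIRST[B]={a,c,d}  FIRST[C]={a,b,d}

FOLLOW sets:
initialize: $ ∈ FOLLOW(S)
round 1:
  A→S c: FOLLOW(S) ⊇ FIRST(c) = {c}; new: +{c}
  B→S a: FOLLOW(S) ⊇ FIRST(a) = {a}; new: +{a}
  S→c B: FOLLOW(B) ⊇ FOLLOW(S) ⊇ {$,a,c}; new: +{$,a,c}
  S→d A: FOLLOW(A) ⊇ FOLLOW(S) ⊇ {$,a,c}; new: +{$,a,c}
  S→d C: FOLLOW(C) ⊇ FOLLOW(S) ⊇ {$,a,c}; new: +{$,a,c}
  S: {$,a,c}  A: {$,a,c}  B: {$,a,c}  C: {$,a,c}
round 2: (stable)
  S: {$,a,c}  A: {$,a,c}  B: {$,a,c}  C: {$,a,c}

FOLLOW(S) = ["$", "a", "c"]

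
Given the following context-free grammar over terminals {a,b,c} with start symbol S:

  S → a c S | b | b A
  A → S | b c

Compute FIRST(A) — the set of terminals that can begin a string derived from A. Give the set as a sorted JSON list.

FIRST sets, iterate to fixpoint:
pass 1:
  A via A→b c: +{b}
  S via S→a c S: +{a}
  S via S→b: +{b}
  FIRST[S]={a,b}  FIRST[A]={b}
pass 2:
  A via A→S: +{a}
  FIRST[S]={a,b}  FIRST[A]={a,b}
pass 3: (stable)
  FIRST[S]={a,b}  FIRST[A]={a,b}

FIRST(A) = ["a", "b"]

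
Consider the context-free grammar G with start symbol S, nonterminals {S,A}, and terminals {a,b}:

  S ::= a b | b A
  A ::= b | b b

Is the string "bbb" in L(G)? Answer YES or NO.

CNF form of G:
  S -> T0 A | T1 T0
  A -> T0 T0 | b
  T0 -> b
  T1 -> a

CYK fill:
  T[0,0] 'b' = {A,T0}  orig:{A}
  T[1,1] 'b' = {A,T0}  orig:{A}
  T[2,2] 'b' = {A,T0}  orig:{A}
  T[0,1] 'bb' = {A,S}
  T[1,2] 'bb' = {A,S}
  T[0,2] 'bbb' = {S}

S ∈ T[0,2] ⇒ YES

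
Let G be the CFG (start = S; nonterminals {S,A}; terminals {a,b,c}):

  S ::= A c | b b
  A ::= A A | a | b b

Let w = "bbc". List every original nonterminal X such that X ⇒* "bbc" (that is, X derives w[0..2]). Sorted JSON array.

Convert to CNF:
  S -> A T1 | T0 T0
  A -> A A | T0 T0 | a
  T0 -> b
  T1 -> c

Fill CYK table bottom-up, restricted to cells inside w[0..2]:
  T[0,0] 'b' = {T0}  orig:{}
  T[1,1] 'b' = {T0}  orig:{}
  T[2,2] 'c' = {T1}  orig:{}
  T[0,1] 'bb' = {A,S}
  T[1,2] 'bc' = ∅
  T[0,2] 'bbc' = {S}

Original NTs in T[0,2] deriving "bbc": ["S"]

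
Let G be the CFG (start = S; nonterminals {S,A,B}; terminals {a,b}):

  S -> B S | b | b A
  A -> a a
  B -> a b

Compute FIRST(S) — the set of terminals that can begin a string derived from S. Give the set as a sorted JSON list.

Compute FIRST by fixpoint:
round 1:
  A via A→a a: +{a}
  B via B→a b: +{a}
  S via S→B S: +{a}
  S via S→b: +{b}
  FIRST[S]={a,b}  FIRST[A]={a}  FIRST[B]={a}
round 2: done
  FIRST[S]={a,b}  FIRST[A]={a}  FIRST[B]={a}

FIRST(S) = ["a", "b"]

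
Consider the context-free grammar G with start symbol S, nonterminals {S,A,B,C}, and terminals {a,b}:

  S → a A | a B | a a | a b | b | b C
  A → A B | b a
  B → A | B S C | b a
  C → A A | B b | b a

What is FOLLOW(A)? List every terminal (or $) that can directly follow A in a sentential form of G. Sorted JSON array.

FIRST iteration:
iter 1:
  A via A→b a: +{b}
  B via B→A: +{b}
  C via C→A A: +{b}
  S via S→a A: +{a}
  S via S→b: +{b}
  FIRST(S)={a,b}  FIRST(A)={b}  FIRST(B)={b}  FIRST(C)={b}
iter 2: (stable)
  FIRST(S)={a,b}  FIRST(A)={b}  FIRST(B)={b}  FIRST(C)={b}

FOLLOW iteration:
seed FOLLOW(S) with $
iter 1:
  A→A B: FOLLOW(A) ⊇ FIRST(B) = {b}; new: +{b}
  A→A B: FOLLOW(B) ⊇ FOLLOW(A) ⊇ {b}; new: +{b}
  B→B S C: FOLLOW(B) ⊇ FIRST(S) = {a,b}; new: +{a}
  B→B S C: FOLLOW(S) ⊇ FIRST(C) = {b}; new: +{b}
  B→B S C: FOLLOW(C) ⊇ FOLLOW(B) ⊇ {a,b}; new: +{a,b}
  C→A A: FOLLOW(A) ⊇ FOLLOW(C) ⊇ {a,b}; new: +{a}
  S→a A: FOLLOW(A) ⊇ FOLLOW(S) ⊇ {$,b}; new: +{$}
  S→a B: FOLLOW(B) ⊇ FOLLOW(S) ⊇ {$,b}; new: +{$}
  S→b C: FOLLOW(C) ⊇ FOLLOW(S) ⊇ {$,b}; new: +{$}
  FOLLOW[S]={$,b}  FOLLOW[A]={$,a,b}  FOLLOW[B]={$,a,b}  FOLLOW[C]={$,a,b}
iter 2: (no change)
  FOLLOW[S]={$,b}  FOLLOW[A]={$,a,b}  FOLLOW[B]={$,a,b}  FOLLOW[C]={$,a,b}

FOLLOW(A) = ["$", "a", "b"]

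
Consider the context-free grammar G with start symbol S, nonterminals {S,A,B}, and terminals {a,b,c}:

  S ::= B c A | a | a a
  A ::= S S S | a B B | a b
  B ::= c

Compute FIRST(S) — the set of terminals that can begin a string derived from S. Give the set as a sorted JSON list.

FIRST iteration:
round 1:
  A via A→a B B: +{a}
  B via B→c: +{c}
  S via S→B c A: +{c}
  S via S→a: +{a}
  FIRST[S]={a,c}  FIRST[A]={a}  FIRST[B]={c}
round 2:
  A via A→S S S: +{c}
  FIRST[S]={a,c}  FIRST[A]={a,c}  FIRST[B]={c}
round 3: (no change)
  FIRST[S]={a,c}  FIRST[A]={a,c}  FIRST[B]={c}

FIRST(S) = ["a", "c"]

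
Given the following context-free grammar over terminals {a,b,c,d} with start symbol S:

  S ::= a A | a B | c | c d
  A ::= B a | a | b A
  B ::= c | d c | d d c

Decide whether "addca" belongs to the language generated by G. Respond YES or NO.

Convert to CNF:
  S -> T0 A | T0 B | T3 T2 | c
  A -> B T0 | T1 A | a
  B -> T2 T3 | T2 X4 | c
  T0 -> a
  T1 -> b
  T2 -> d
  T3 -> c
  X4 -> T2 T3

CYK fill:
  [0..0]={A,T0}  "a"  orig:{A}
  [1..1]={T2}  "d"  orig:{}
  [2..2]={T2}  "d"  orig:{}
  [3..3]={B,S,T3}  "c"  orig:{B,S}
  [4..4]={A,T0}  "a"  orig:{A}
  [0..1]=∅  "ad"
  [1..2]=∅  "dd"
  [2..3]={B,X4}  "dc"  orig:{B}
  [3..4]={A}  "ca"
  [0..2]=∅  "add"
  [1..3]={B}  "ddc"
  [2..4]={A}  "dca"
  [0..3]={S}  "addc"
  [1..4]={A}  "ddca"
  [0..4]={S}  "addca"

S ∈ T[0,4] ⇒ YES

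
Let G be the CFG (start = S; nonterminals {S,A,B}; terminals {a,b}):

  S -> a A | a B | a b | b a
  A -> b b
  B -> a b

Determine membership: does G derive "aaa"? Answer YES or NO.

CNF form of G:
  S -> T0 T1 | T1 A | T1 B | T1 T0
  A -> T0 T0
  B -> T1 T0
  T0 -> b
  T1 -> a

CYK table (by increasing span):
  T[0,0] 'a' = {T1}  orig:{}
  T[1,1] 'a' = {T1}  orig:{}
  T[2,2] 'a' = {T1}  orig:{}
  T[0,1] 'aa' = ∅
  T[1,2] 'aa' = ∅
  T[0,2] 'aaa' = ∅

S ∉ T[0,2] ⇒ NO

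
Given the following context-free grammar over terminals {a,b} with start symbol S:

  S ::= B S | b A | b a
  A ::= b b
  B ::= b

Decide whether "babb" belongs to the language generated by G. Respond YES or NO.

Convert to CNF:
  S -> B S | T0 A | T0 T1
  A -> T0 T0
  B -> b
  T0 -> b
  T1 -> a

CYK fill:
  [0..0]={B,T0}  "b"  orig:{B}
  [1..1]={T1}  "a"  orig:{}
  [2..2]={B,T0}  "b"  orig:{B}
  [3..3]={B,T0}  "b"  orig:{B}
  [0..1]={S}  "ba"
  [1..2]=∅  "ab"
  [2..3]={A}  "bb"
  [0..2]=∅  "bab"
  [1..3]=∅  "abb"
  [0..3]=∅  "babb"

S ∉ T[0,3] ⇒ NO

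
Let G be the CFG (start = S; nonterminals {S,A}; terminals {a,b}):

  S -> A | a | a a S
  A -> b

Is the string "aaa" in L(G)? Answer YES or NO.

Convert to CNF:
  S -> T0 X1 | a | b
  A -> b
  T0 -> a
  X1 -> T0 S

CYK fill:
  T[0,0] 'a' = {S,T0}  orig:{S}
  T[1,1] 'a' = {S,T0}  orig:{S}
  T[2,2] 'a' = {S,T0}  orig:{S}
  T[0,1] 'aa' = {X1}  orig:{}
  T[1,2] 'aa' = {X1}  orig:{}
  T[0,2] 'aaa' = {S}

S ∈ T[0,2] ⇒ YES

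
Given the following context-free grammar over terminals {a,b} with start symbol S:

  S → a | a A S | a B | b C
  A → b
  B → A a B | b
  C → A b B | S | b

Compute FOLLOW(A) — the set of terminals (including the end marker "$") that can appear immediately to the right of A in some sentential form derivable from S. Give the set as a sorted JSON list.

FIRST iteration:
round 1:
  A via A→b: +{b}
  B via B→A a B: +{b}
  C via C→A b B: +{b}
  S via S→a: +{a}
  S via S→b C: +{b}
  S: {a,b}  A: {b}  B: {b}  C: {b}
round 2:
  C via C→S: +{a}
  S: {a,b}  A: {b}  B: {b}  C: {a,b}
round 3: — fixpoint
  S: {a,b}  A: {b}  B: {b}  C: {a,b}

FOLLOW sets:
seed FOLLOW(S) with $
round 1:
  B→A a B: FOLLOW(A) ⊇ FIRST(a) = {a}; new: +{a}
  C→A b B: FOLLOW(A) ⊇ FIRST(b) = {b}; new: +{b}
  S→a B: FOLLOW(B) ⊇ FOLLOW(S) ⊇ {$}; new: +{$}
  S→b C: FOLLOW(C) ⊇ FOLLOW(S) ⊇ {$}; new: +{$}
  FOLLOW(S)={$}  FOLLOW(A)={a,b}  FOLLOW(B)={$}  FOLLOW(C)={$}
round 2: (no change)
  FOLLOW(S)={$}  FOLLOW(A)={a,b}  FOLLOW(B)={$}  FOLLOW(C)={$}

FOLLOW(A) = ["a", "b"]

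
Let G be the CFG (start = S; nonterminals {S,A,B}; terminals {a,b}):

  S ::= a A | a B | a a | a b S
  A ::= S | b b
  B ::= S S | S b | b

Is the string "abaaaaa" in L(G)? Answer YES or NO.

CNF form of G:
  S -> T0 A | T0 B | T0 T0 | T0 X3
  A -> T0 A | T0 B | T0 T0 | T0 X2 | T1 T1
  B -> S S | S T1 | b
  T0 -> a
  T1 -> b
  X2 -> T1 S
  X3 -> T1 S

CYK table (by increasing span):
  [0..0]={T0}  "a"  orig:{}
  [1..1]={B,T1}  "b"  orig:{B}
  [2..2]={T0}  "a"  orig:{}
  [3..3]={T0}  "a"  orig:{}
  [4..4]={T0}  "a"  orig:{}
  [5..5]={T0}  "a"  orig:{}
  [6..6]={T0}  "a"  orig:{}
  [0..1]={A,S}  "ab"
  [1..2]=∅  "ba"
  [2..3]={A,S}  "aa"
  [3..4]={A,S}  "aa"
  [4..5]={A,S}  "aa"
  [5..6]={A,S}  "aa"
  [0..2]=∅  "aba"
  [1..3]={X2,X3}  "baa"  orig:{}
  [2..4]={A,S}  "aaa"
  [3..5]={A,S}  "aaa"
  [4..6]={A,S}  "aaa"
  [0..3]={A,B,S}  "abaa"
  [1..4]={X2,X3}  "baaa"  orig:{}
  [2..5]={A,B,S}  "aaaa"
  [3..6]={A,B,S}  "aaaa"
  [0..4]={A,B,S}  "abaaa"
  [1..5]={X2,X3}  "baaaa"  orig:{}
  [2..6]={A,B,S}  "aaaaa"
  [0..5]={A,B,S}  "abaaaa"
  [1..6]={X2,X3}  "baaaaa"  orig:{}
  [0..6]={A,B,S}  "abaaaaa"

S ∈ T[0,6] ⇒ YES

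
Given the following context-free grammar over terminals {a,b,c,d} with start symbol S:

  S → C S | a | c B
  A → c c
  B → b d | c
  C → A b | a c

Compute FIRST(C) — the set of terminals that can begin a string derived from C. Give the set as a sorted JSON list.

FIRST sets, iterate to fixpoint:
pass 1:
  A via A→c c: +{c}
  B via B→b d: +{b}
  B via B→c: +{c}
  C via C→A b: +{c}
  C via C→a c: +{a}
  S via S→C S: +{a,c}
  FIRST(S)={a,c}  FIRST(A)={c}  FIRST(B)={b,c}  FIRST(C)={a,c}
pass 2: — fixpoint
  FIRST(S)={a,c}  FIRST(A)={c}  FIRST(B)={b,c}  FIRST(C)={a,c}

FIRST(C) = ["a", "c"]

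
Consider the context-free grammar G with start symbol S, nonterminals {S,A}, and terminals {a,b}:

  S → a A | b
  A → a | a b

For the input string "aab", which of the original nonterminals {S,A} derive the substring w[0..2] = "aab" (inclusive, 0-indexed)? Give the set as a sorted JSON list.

Convert to CNF:
  S -> T0 A | b
  A -> T0 T1 | a
  T0 -> a
  T1 -> b

Fill CYK table bottom-up, restricted to cells inside w[0..2]:
  cell(0,0) a: {A,T0}  orig:{A}
  cell(1,1) a: {A,T0}  orig:{A}
  cell(2,2) b: {S,T1}  orig:{S}
  cell(0,1) aa: {S}
  cell(1,2) ab: {A}
  cell(0,2) aab: {S}

Original NTs in T[0,2] deriving "aab": ["S"]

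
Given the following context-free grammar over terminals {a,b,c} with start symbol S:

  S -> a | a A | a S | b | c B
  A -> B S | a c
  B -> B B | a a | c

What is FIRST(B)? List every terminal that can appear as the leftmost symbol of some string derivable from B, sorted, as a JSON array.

FIRST sets, iterate to fixpoint:
[1]
  A via A→a c: +{a}
  B via B→a a: +{a}
  B via B→c: +{c}
  S via S→a: +{a}
  S via S→b: +{b}
  S via S→c B: +{c}
  FIRST[S]={a,b,c}  FIRST[A]={a}  FIRST[B]={a,c}
[2]
  A via A→B S: +{c}
  FIRST[S]={a,b,c}  FIRST[A]={a,c}  FIRST[B]={a,c}
[3] (stable)
  FIRST[S]={a,b,c}  FIRST[A]={a,c}  FIRST[B]={a,c}

FIRST(B) = ["a", "c"]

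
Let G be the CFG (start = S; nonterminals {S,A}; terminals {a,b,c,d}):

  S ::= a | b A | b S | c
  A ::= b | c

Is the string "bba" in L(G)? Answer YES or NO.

Convert to CNF:
  S -> T0 A | T0 S | a | c
  A -> b | c
  T0 -> b

CYK fill:
  T[0,0] 'b' = {A,T0}  orig:{A}
  T[1,1] 'b' = {A,T0}  orig:{A}
  T[2,2] 'a' = {S}
  T[0,1] 'bb' = {S}
  T[1,2] 'ba' = {S}
  T[0,2] 'bba' = {S}

S ∈ T[0,2] ⇒ YES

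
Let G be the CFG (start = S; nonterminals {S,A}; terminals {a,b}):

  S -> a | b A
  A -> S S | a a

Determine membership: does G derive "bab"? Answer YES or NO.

CNF form of G:
  S -> T1 A | a
  A -> S S | T0 T0
  T0 -> a
  T1 -> b

CYK table (by increasing span):
  T[0,0] 'b' = {T1}  orig:{}
  T[1,1] 'a' = {S,T0}  orig:{S}
  T[2,2] 'b' = {T1}  orig:{}
  T[0,1] 'ba' = ∅
  T[1,2] 'ab' = ∅
  T[0,2] 'bab' = ∅

S ∉ T[0,2] ⇒ NO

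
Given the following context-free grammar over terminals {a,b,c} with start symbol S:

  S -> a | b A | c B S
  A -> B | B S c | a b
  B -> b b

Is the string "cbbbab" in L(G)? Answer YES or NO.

Convert to CNF:
  S -> T0 X4 | T2 A | a
  A -> B X3 | T1 T2 | T2 T2
  B -> T2 T2
  T0 -> c
  T1 -> a
  T2 -> b
  X3 -> S T0
  X4 -> B S

CYK fill:
  T[0,0] 'c' = {T0}  orig:{}
  T[1,1] 'b' = {T2}  orig:{}
  T[2,2] 'b' = {T2}  orig:{}
  T[3,3] 'b' = {T2}  orig:{}
  T[4,4] 'a' = {S,T1}  orig:{S}
  T[5,5] 'b' = {T2}  orig:{}
  T[0,1] 'cb' = ∅
  T[1,2] 'bb' = {A,B}
  T[2,3] 'bb' = {A,B}
  T[3,4] 'ba' = ∅
  T[4,5] 'ab' = {A}
  T[0,2] 'cbb' = ∅
  T[1,3] 'bbb' = {S}
  T[2,4] 'bba' = {X4}  orig:{}
  T[3,5] 'bab' = {S}
  T[0,3] 'cbbb' = ∅
  T[1,4] 'bbba' = ∅
  T[2,5] 'bbab' = ∅
  T[0,4] 'cbbba' = ∅
  T[1,5] 'bbbab' = {X4}  orig:{}
  T[0,5] 'cbbbab' = {S}

S ∈ T[0,5] ⇒ YES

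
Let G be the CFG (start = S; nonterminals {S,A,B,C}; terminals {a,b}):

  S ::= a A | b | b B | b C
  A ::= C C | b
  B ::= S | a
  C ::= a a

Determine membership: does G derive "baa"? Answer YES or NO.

CNF form of G:
  S -> T0 A | T1 B | T1 C | b
  A -> C C | b
  B -> T0 A | T1 B | T1 C | a | b
  C -> T0 T0
  T0 -> a
  T1 -> b

CYK table (by increasing span):
  T[0,0] 'b' = {A,B,S,T1}  orig:{A,B,S}
  T[1,1] 'a' = {B,T0}  orig:{B}
  T[2,2] 'a' = {B,T0}  orig:{B}
  T[0,1] 'ba' = {B,S}
  T[1,2] 'aa' = {C}
  T[0,2] 'baa' = {B,S}

S ∈ T[0,2] ⇒ YES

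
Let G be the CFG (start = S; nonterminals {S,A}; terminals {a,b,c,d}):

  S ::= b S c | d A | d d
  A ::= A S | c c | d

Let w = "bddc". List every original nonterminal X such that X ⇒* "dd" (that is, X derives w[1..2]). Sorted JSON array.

Convert to CNF:
  S -> T1 X3 | T2 A | T2 T2
  A -> A S | T0 T0 | d
  T0 -> c
  T1 -> b
  T2 -> d
  X3 -> S T0

CYK fill (cells [i..j] with 1 ≤ i ≤ j ≤ 2 only):
  cell(1,1) d: {A,T2}  orig:{A}
  cell(2,2) d: {A,T2}  orig:{A}
  cell(1,2) dd: {S}

Original NTs in T[1,2] deriving "dd": ["S"]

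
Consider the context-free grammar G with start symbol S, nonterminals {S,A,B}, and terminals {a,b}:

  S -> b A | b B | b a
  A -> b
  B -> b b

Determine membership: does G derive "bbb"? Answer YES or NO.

Convert to CNF:
  S -> T0 A | T0 B | T0 T1
  A -> b
  B -> T0 T0
  T0 -> b
  T1 -> a

Fill CYK table bottom-up:
  cell(0,0) b: {A,T0}  orig:{A}
  cell(1,1) b: {A,T0}  orig:{A}
  cell(2,2) b: {A,T0}  orig:{A}
  cell(0,1) bb: {B,S}
  cell(1,2) bb: {B,S}
  cell(0,2) bbb: {S}

S ∈ T[0,2] ⇒ YES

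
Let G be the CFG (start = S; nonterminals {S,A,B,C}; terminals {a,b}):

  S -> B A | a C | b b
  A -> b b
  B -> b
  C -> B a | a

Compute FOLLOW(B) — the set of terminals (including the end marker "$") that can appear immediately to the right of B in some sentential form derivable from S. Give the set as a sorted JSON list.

FIRST iteration:
round 1:
  A via A→b b: +{b}
  B via B→b: +{b}
  C via C→B a: +{b}
  C via C→a: +{a}
  S via S→B A: +{b}
  S via S→a C: +{a}
  FIRST(S)={a,b}  FIRST(A)={b}  FIRST(B)={b}  FIRST(C)={a,b}
round 2: done
  FIRST(S)={a,b}  FIRST(A)={b}  FIRST(B)={b}  FIRST(C)={a,b}

FOLLOW sets:
FOLLOW(S) := {$}
round 1:
  C→B a: FOLLOW(B) ⊇ FIRST(a) = {a}; new: +{a}
  S→B A: FOLLOW(B) ⊇ FIRST(A) = {b}; new: +{b}
  S→B A: FOLLOW(A) ⊇ FOLLOW(S) ⊇ {$}; new: +{$}
  S→a C: FOLLOW(C) ⊇ FOLLOW(S) ⊇ {$}; new: +{$}
  FOLLOW(S)={$}  FOLLOW(A)={$}  FOLLOW(B)={a,b}  FOLLOW(C)={$}
round 2: (stable)
  FOLLOW(S)={$}  FOLLOW(A)={$}  FOLLOW(B)={a,b}  FOLLOW(C)={$}

FOLLOW(B) = ["a", "b"]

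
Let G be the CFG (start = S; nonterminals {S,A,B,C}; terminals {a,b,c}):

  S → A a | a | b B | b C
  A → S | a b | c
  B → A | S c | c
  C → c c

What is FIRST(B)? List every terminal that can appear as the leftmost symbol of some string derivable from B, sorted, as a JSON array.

Compute FIRST by fixpoint:
[1]
  A via A→a b: +{a}
  A via A→c: +{c}
  B via B→A: +{a,c}
  C via C→c c: +{c}
  S via S→A a: +{a,c}
  S via S→b B: +{b}
  S: {a,b,c}  A: {a,c}  B: {a,c}  C: {c}
[2]
  A via A→S: +{b}
  B via B→A: +{b}
  S: {a,b,c}  A: {a,b,c}  B: {a,b,c}  C: {c}
[3] done
  S: {a,b,c}  A: {a,b,c}  B: {a,b,c}  C: {c}

FIRST(B) = ["a", "b", "c"]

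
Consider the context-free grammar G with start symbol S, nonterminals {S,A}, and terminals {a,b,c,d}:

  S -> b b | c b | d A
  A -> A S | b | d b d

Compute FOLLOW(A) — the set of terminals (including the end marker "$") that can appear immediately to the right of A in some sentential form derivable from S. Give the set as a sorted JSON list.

FIRST sets, iterate to fixpoint:
iter 1:
  A via A→b: +{b}
  A via A→d b d: +{d}
  S via S→b b: +{b}
  S via S→c b: +{c}
  S via S→d A: +{d}
  FIRST[S]={b,c,d}  FIRST[A]={b,d}
iter 2: (no change)
  FIRST[S]={b,c,d}  FIRST[A]={b,d}

FOLLOW iteration:
seed FOLLOW(S) with $
pass 1:
  A→A S: FOLLOW(A) ⊇ FIRST(S) = {b,c,d}; new: +{b,c,d}
  A→A S: FOLLOW(S) ⊇ FOLLOW(A) ⊇ {b,c,d}; new: +{b,c,d}
  S→d A: FOLLOW(A) ⊇ FOLLOW(S) ⊇ {$,b,c,d}; new: +{$}
  S: {$,b,c,d}  A: {$,b,c,d}
pass 2: — fixpoint
  S: {$,b,c,d}  A: {$,b,c,d}

FOLLOW(A) = ["$", "b", "c", "d"]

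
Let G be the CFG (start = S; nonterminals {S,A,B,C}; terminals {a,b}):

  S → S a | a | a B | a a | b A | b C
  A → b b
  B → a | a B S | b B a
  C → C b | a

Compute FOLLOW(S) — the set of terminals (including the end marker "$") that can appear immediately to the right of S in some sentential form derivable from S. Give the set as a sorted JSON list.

FIRST iteration:
pass 1:
  A via A→b b: +{b}
  B via B→a: +{a}
  B via B→b B a: +{b}
  C via C→a: +{a}
  S via S→a: +{a}
  S via S→b A: +{b}
  S: {a,b}  A: {b}  B: {a,b}  C: {a}
pass 2: done
  S: {a,b}  A: {b}  B: {a,b}  C: {a}

FOLLOW iteration:
initialize: $ ∈ FOLLOW(S)
pass 1:
  B→a B S: FOLLOW(B) ⊇ FIRST(S) = {a,b}; new: +{a,b}
  B→a B S: FOLLOW(S) ⊇ FOLLOW(B) ⊇ {a,b}; new: +{a,b}
  C→C b: FOLLOW(C) ⊇ FIRST(b) = {b}; new: +{b}
  S→a B: FOLLOW(B) ⊇ FOLLOW(S) ⊇ {$,a,b}; new: +{$}
  S→b A: FOLLOW(A) ⊇ FOLLOW(S) ⊇ {$,a,b}; new: +{$,a,b}
  S→b C: FOLLOW(C) ⊇ FOLLOW(S) ⊇ {$,a,b}; new: +{$,a}
  FOLLOW[S]={$,a,b}  FOLLOW[A]={$,a,b}  FOLLOW[B]={$,a,b}  FOLLOW[C]={$,a,b}
pass 2: (stable)
  FOLLOW[S]={$,a,b}  FOLLOW[A]={$,a,b}  FOLLOW[B]={$,a,b}  FOLLOW[C]={$,a,b}

FOLLOW(S) = ["$", "a", "b"]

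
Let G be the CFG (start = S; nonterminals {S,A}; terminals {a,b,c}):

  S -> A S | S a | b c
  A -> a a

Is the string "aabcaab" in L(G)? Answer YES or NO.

CNF form of G:
  S -> A S | S T0 | T1 T2
  A -> T0 T0
  T0 -> a
  T1 -> b
  T2 -> c

CYK table (by increasing span):
  T[0,0] 'a' = {T0}  orig:{}
  T[1,1] 'a' = {T0}  orig:{}
  T[2,2] 'b' = {T1}  orig:{}
  T[3,3] 'c' = {T2}  orig:{}
  T[4,4] 'a' = {T0}  orig:{}
  T[5,5] 'a' = {T0}  orig:{}
  T[6,6] 'b' = {T1}  orig:{}
  T[0,1] 'aa' = {A}
  T[1,2] 'ab' = ∅
  T[2,3] 'bc' = {S}
  T[3,4] 'ca' = ∅
  T[4,5] 'aa' = {A}
  T[5,6] 'ab' = ∅
  T[0,2] 'aab' = ∅
  T[1,3] 'abc' = ∅
  T[2,4] 'bca' = {S}
  T[3,5] 'caa' = ∅
  T[4,6] 'aab' = ∅
  T[0,3] 'aabc' = {S}
  T[1,4] 'abca' = ∅
  T[2,5] 'bcaa' = {S}
  T[3,6] 'caab' = ∅
  T[0,4] 'aabca' = {S}
  T[1,5] 'abcaa' = ∅
  T[2,6] 'bcaab' = ∅
  T[0,5] 'aabcaa' = {S}
  T[1,6] 'abcaab' = ∅
  T[0,6] 'aabcaab' = ∅

S ∉ T[0,6] ⇒ NO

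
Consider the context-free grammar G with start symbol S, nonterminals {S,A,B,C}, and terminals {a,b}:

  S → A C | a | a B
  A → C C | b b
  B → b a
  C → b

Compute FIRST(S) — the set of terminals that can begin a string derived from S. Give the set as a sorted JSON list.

FIRST iteration:
round 1:
  A via A→b b: +{b}
  B via B→b a: +{b}
  C via C→b: +{b}
  S via S→A C: +{b}
  S via S→a: +{a}
  FIRST(S)={a,b}  FIRST(A)={b}  FIRST(B)={b}  FIRST(C)={b}
round 2: — fixpoint
  FIRST(S)={a,b}  FIRST(A)={b}  FIRST(B)={b}  FIRST(C)={b}

FIRST(S) = ["a", "b"]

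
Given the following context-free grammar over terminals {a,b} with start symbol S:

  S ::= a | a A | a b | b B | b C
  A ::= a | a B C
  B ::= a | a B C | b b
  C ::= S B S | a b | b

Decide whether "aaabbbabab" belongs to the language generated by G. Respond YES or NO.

CNF form of G:
  S -> T0 A | T0 T1 | T1 B | T1 C | a
  A -> T0 X2 | a
  B -> T0 X3 | T1 T1 | a
  C -> S X4 | T0 T1 | b
  T0 -> a
  T1 -> b
  X2 -> B C
  X3 -> B C
  X4 -> B S

Fill CYK table bottom-up:
  [0..0]={A,B,S,T0}  "a"  orig:{A,B,S}
  [1..1]={A,B,S,T0}  "a"  orig:{A,B,S}
  [2..2]={A,B,S,T0}  "a"  orig:{A,B,S}
  [3..3]={C,T1}  "b"  orig:{C}
  [4..4]={C,T1}  "b"  orig:{C}
  [5..5]={C,T1}  "b"  orig:{C}
  [6..6]={A,B,S,T0}  "a"  orig:{A,B,S}
  [7..7]={C,T1}  "b"  orig:{C}
  [8..8]={A,B,S,T0}  "a"  orig:{A,B,S}
  [9..9]={C,T1}  "b"  orig:{C}
  [0..1]={S,X4}  "aa"  orig:{S}
  [1..2]={S,X4}  "aa"  orig:{S}
  [2..3]={C,S,X2,X3}  "ab"  orig:{C,S}
  [3..4]={B,S}  "bb"
  [4..5]={B,S}  "bb"
  [5..6]={S}  "ba"
  [6..7]={C,S,X2,X3}  "ab"  orig:{C,S}
  [7..8]={S}  "ba"
  [8..9]={C,S,X2,X3}  "ab"  orig:{C,S}
  [0..2]={C,X4}  "aaa"  orig:{C}
  [1..3]={A,B,X2,X3,X4}  "aab"  orig:{A,B}
  [2..4]={X4}  "abb"  orig:{}
  [3..5]={S,X2,X3}  "bbb"  orig:{S}
  [4..6]={X4}  "bba"  orig:{}
  [5..7]={S}  "bab"
  [6..8]={X4}  "aba"  orig:{}
  [7..9]={S}  "bab"
  [0..3]={A,B,C,S}  "aaab"
  [1..4]={C,X2,X3}  "aabb"  orig:{C}
  [2..5]={A,B,X4}  "abbb"  orig:{A,B}
  [3..6]={X4}  "bbba"  orig:{}
  [4..7]={X2,X3,X4}  "bbab"  orig:{}
  [5..8]=∅  "baba"
  [6..9]={X4}  "abab"  orig:{}
  [0..4]={A,B,C,X2,X3}  "aaabb"  orig:{A,B,C}
  [1..5]={C,S,X4}  "aabbb"  orig:{C,S}
  [2..6]={C,X4}  "abbba"  orig:{C}
  [3..7]={X4}  "bbbab"  orig:{}
  [4..8]={C}  "bbaba"
  [5..9]=∅  "babab"
  [0..5]={C,X2,X3,X4}  "aaabbb"  orig:{C}
  [1..6]={C,X2,X3}  "aabbba"  orig:{C}
  [2..7]={C,X2,X3,X4}  "abbbab"  orig:{C}
  [3..8]={C,S}  "bbbaba"
  [4..9]={C}  "bbabab"
  [0..6]={A,B,C,X2,X3,X4}  "aaabbba"  orig:{A,B,C}
  [1..7]={A,B,C,X2,X3}  "aabbbab"  orig:{A,B,C}
  [2..8]={X2,X3,X4}  "abbbaba"  orig:{}
  [3..9]={C,S}  "bbbabab"
  [0..7]={A,B,C,S,X2,X3,X4}  "aaabbbab"  orig:{A,B,C,S}
  [1..8]={A,B,C,X2,X3,X4}  "aabbbaba"  orig:{A,B,C}
  [2..9]={X2,X3,X4}  "abbbabab"  orig:{}
  [0..8]={A,B,C,S,X2,X3,X4}  "aaabbbaba"  orig:{A,B,C,S}
  [1..9]={A,B,C,X2,X3,X4}  "aabbbabab"  orig:{A,B,C}
  [0..9]={A,B,C,S,X2,X3,X4}  "aaabbbabab"  orig:{A,B,C,S}

S ∈ T[0,9] ⇒ YES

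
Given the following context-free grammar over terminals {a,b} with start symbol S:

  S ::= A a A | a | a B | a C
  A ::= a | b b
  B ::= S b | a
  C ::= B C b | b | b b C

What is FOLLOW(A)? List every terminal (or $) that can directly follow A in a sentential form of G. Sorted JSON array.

FIRST sets, iterate to fixpoint:
iter 1:
  A via A→a: +{a}
  A via A→b b: +{b}
  B via B→a: +{a}
  C via C→B C b: +{a}
  C via C→b: +{b}
  S via S→A a A: +{a,b}
  FIRST[S]={a,b}  FIRST[A]={a,b}  FIRST[B]={a}  FIRST[C]={a,b}
iter 2:
  B via B→S b: +{b}
  FIRST[S]={a,b}  FIRST[A]={a,b}  FIRST[B]={a,b}  FIRST[C]={a,b}
iter 3: done
  FIRST[S]={a,b}  FIRST[A]={a,b}  FIRST[B]={a,b}  FIRST[C]={a,b}

FOLLOW iteration:
seed FOLLOW(S) with $
[1]
  B→S b: FOLLOW(S) ⊇ FIRST(b) = {b}; new: +{b}
  C→B C b: FOLLOW(B) ⊇ FIRST(C) = {a,b}; new: +{a,b}
  C→B C b: FOLLOW(C) ⊇ FIRST(b) = {b}; new: +{b}
  S→A a A: FOLLOW(A) ⊇ FIRST(a) = {a}; new: +{a}
  S→A a A: FOLLOW(A) ⊇ FOLLOW(S) ⊇ {$,b}; new: +{$,b}
  S→a B: FOLLOW(B) ⊇ FOLLOW(S) ⊇ {$,b}; new: +{$}
  S→a C: FOLLOW(C) ⊇ FOLLOW(S) ⊇ {$,b}; new: +{$}
  FOLLOW(S)={$,b}  FOLLOW(A)={$,a,b}  FOLLOW(B)={$,a,b}  FOLLOW(C)={$,b}
[2] — fixpoint
  FOLLOW(S)={$,b}  FOLLOW(A)={$,a,b}  FOLLOW(B)={$,a,b}  FOLLOW(C)={$,b}

FOLLOW(A) = ["$", "a", "b"]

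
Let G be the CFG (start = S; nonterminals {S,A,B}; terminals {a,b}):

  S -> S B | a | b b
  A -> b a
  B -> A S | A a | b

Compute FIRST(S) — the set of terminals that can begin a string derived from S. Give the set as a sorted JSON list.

Compute FIRST by fixpoint:
[1]
  A via A→b a: +{b}
  B via B→A S: +{b}
  S via S→a: +{a}
  S via S→b b: +{b}
  FIRST[S]={a,b}  FIRST[A]={b}  FIRST[B]={b}
[2] done
  FIRST[S]={a,b}  FIRST[A]={b}  FIRST[B]={b}

FIRST(S) = ["a", "b"]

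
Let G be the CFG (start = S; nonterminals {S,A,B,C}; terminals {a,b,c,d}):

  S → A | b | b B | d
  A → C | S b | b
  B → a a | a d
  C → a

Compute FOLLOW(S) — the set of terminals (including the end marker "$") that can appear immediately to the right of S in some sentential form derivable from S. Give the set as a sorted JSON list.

FIRST iteration:
round 1:
  A via A→b: +{b}
  B via B→a a: +{a}
  C via C→a: +{a}
  S via S→A: +{b}
  S via S→d: +{d}
  S: {b,d}  A: {b}  B: {a}  C: {a}
round 2:
  A via A→C: +{a}
  A via A→S b: +{d}
  S via S→A: +{a}
  S: {a,b,d}  A: {a,b,d}  B: {a}  C: {a}
round 3: (no change)
  S: {a,b,d}  A: {a,b,d}  B: {a}  C: {a}

FOLLOW iteration:
seed FOLLOW(S) with $
pass 1:
  A→S b: FOLLOW(S) ⊇ FIRST(b) = {b}; new: +{b}
  S→A: FOLLOW(A) ⊇ FOLLOW(S) ⊇ {$,b}; new: +{$,b}
  S→b B: FOLLOW(B) ⊇ FOLLOW(S) ⊇ {$,b}; new: +{$,b}
  S: {$,b}  A: {$,b}  B: {$,b}  C: {}
pass 2:
  A→C: FOLLOW(C) ⊇ FOLLOW(A) ⊇ {$,b}; new: +{$,b}
  S: {$,b}  A: {$,b}  B: {$,b}  C: {$,b}
pass 3: (no change)
  S: {$,b}  A: {$,b}  B: {$,b}  C: {$,b}

FOLLOW(S) = ["$", "b"]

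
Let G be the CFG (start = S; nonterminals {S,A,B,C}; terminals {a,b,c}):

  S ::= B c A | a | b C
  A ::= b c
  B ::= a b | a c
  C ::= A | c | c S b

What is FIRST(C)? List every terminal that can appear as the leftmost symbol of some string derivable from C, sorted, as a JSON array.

FIRST sets, iterate to fixpoint:
pass 1:
  A via A→b c: +{b}
  B via B→a b: +{a}
  C via C→A: +{b}
  C via C→c: +{c}
  S via S→B c A: +{a}
  S via S→b C: +{b}
  FIRST[S]={a,b}  FIRST[A]={b}  FIRST[B]={a}  FIRST[C]={b,c}
pass 2: (no change)
  FIRST[S]={a,b}  FIRST[A]={b}  FIRST[B]={a}  FIRST[C]={b,c}

FIRST(C) = ["b", "c"]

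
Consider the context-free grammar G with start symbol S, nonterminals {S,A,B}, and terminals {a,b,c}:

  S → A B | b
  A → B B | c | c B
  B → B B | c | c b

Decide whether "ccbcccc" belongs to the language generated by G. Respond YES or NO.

CNF form of G:
  S -> A B | b
  A -> B B | T0 B | c
  B -> B B | T0 T1 | c
  T0 -> c
  T1 -> b

Fill CYK table bottom-up:
  T[0,0] 'c' = {A,B,T0}  orig:{A,B}
  T[1,1] 'c' = {A,B,T0}  orig:{A,B}
  T[2,2] 'b' = {S,T1}  orig:{S}
  T[3,3] 'c' = {A,B,T0}  orig:{A,B}
  T[4,4] 'c' = {A,B,T0}  orig:{A,B}
  T[5,5] 'c' = {A,B,T0}  orig:{A,B}
  T[6,6] 'c' = {A,B,T0}  orig:{A,B}
  T[0,1] 'cc' = {A,B,S}
  T[1,2] 'cb' = {B}
  T[2,3] 'bc' = ∅
  T[3,4] 'cc' = {A,B,S}
  T[4,5] 'cc' = {A,B,S}
  T[5,6] 'cc' = {A,B,S}
  T[0,2] 'ccb' = {A,B,S}
  T[1,3] 'cbc' = {A,B}
  T[2,4] 'bcc' = ∅
  T[3,5] 'ccc' = {A,B,S}
  T[4,6] 'ccc' = {A,B,S}
  T[0,3] 'ccbc' = {A,B,S}
  T[1,4] 'cbcc' = {A,B,S}
  T[2,5] 'bccc' = ∅
  T[3,6] 'cccc' = {A,B,S}
  T[0,4] 'ccbcc' = {A,B,S}
  T[1,5] 'cbccc' = {A,B,S}
  T[2,6] 'bcccc' = ∅
  T[0,5] 'ccbccc' = {A,B,S}
  T[1,6] 'cbcccc' = {A,B,S}
  T[0,6] 'ccbcccc' = {A,B,S}

S ∈ T[0,6] ⇒ YES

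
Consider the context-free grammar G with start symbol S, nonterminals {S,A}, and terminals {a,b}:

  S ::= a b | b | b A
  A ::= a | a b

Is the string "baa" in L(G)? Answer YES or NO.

Convert to CNF:
  S -> T0 T1 | T1 A | b
  A -> T0 T1 | a
  T0 -> a
  T1 -> b

CYK fill:
  cell(0,0) b: {S,T1}  orig:{S}
  cell(1,1) a: {A,T0}  orig:{A}
  cell(2,2) a: {A,T0}  orig:{A}
  cell(0,1) ba: {S}
  cell(1,2) aa: ∅
  cell(0,2) baa: ∅

S ∉ T[0,2] ⇒ NO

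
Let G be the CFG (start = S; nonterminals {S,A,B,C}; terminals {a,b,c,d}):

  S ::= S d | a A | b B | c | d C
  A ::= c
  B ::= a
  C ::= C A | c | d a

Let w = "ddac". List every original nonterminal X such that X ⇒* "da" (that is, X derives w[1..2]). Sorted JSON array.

Convert to CNF:
  S -> S T0 | T0 C | T1 A | T2 B | c
  A -> c
  B -> a
  C -> C A | T0 T1 | c
  T0 -> d
  T1 -> a
  T2 -> b

CYK fill — only the sub-triangle for w[1..2]:
  cell(1,1) d: {T0}  orig:{}
  cell(2,2) a: {B,T1}  orig:{B}
  cell(1,2) da: {C}

Original NTs in T[1,2] deriving "da": ["C"]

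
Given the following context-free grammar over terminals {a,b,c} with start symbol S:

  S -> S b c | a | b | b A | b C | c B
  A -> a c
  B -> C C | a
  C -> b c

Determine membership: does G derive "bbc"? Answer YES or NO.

Convert to CNF:
  S -> S X3 | T1 B | T2 A | T2 C | a | b
  A -> T0 T1
  B -> C C | a
  C -> T2 T1
  T0 -> a
  T1 -> c
  T2 -> b
  X3 -> T2 T1

CYK table (by increasing span):
  [0..0]={S,T2}  "b"  orig:{S}
  [1..1]={S,T2}  "b"  orig:{S}
  [2..2]={T1}  "c"  orig:{}
  [0..1]=∅  "bb"
  [1..2]={C,X3}  "bc"  orig:{C}
  [0..2]={S}  "bbc"

S ∈ T[0,2] ⇒ YES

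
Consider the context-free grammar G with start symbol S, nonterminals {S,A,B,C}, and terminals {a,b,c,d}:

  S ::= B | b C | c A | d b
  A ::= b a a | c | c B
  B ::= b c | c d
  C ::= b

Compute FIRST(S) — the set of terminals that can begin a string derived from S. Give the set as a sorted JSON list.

Compute FIRST by fixpoint:
iter 1:
  A via A→b a a: +{b}
  A via A→c: +{c}
  B via B→b c: +{b}
  B via B→c d: +{c}
  C via C→b: +{b}
  S via S→B: +{b,c}
  S via S→d b: +{d}
  S: {b,c,d}  A: {b,c}  B: {b,c}  C: {b}
iter 2: (no change)
  S: {b,c,d}  A: {b,c}  B: {b,c}  C: {b}

FIRST(S) = ["b", "c", "d"]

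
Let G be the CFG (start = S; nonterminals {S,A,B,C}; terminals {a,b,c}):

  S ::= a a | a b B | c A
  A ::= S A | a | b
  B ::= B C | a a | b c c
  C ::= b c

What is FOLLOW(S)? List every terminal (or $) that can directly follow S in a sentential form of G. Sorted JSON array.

FIRST sets, iterate to fixpoint:
[1]
  A via A→a: +{a}
  A via A→b: +{b}
  B via B→a a: +{a}
  B via B→b c c: +{b}
  C via C→b c: +{b}
  S via S→a a: +{a}
  S via S→c A: +{c}
  FIRST[S]={a,c}  FIRST[A]={a,b}  FIRST[B]={a,b}  FIRST[C]={b}
[2]
  A via A→S A: +{c}
  FIRST[S]={a,c}  FIRST[A]={a,b,c}  FIRST[B]={a,b}  FIRST[C]={b}
[3] done
  FIRST[S]={a,c}  FIRST[A]={a,b,c}  FIRST[B]={a,b}  FIRST[C]={b}

Compute FOLLOW by fixpoint:
seed FOLLOW(S) with $
iter 1:
  A→S A: FOLLOW(S) ⊇ FIRST(A) = {a,b,c}; new: +{a,b,c}
  B→B C: FOLLOW(B) ⊇ FIRST(C) = {b}; new: +{b}
  B→B C: FOLLOW(C) ⊇ FOLLOW(B) ⊇ {b}; new: +{b}
  S→a b B: FOLLOW(B) ⊇ FOLLOW(S) ⊇ {$,a,b,c}; new: +{$,a,c}
  S→c A: FOLLOW(A) ⊇ FOLLOW(S) ⊇ {$,a,b,c}; new: +{$,a,b,c}
  S: {$,a,b,c}  A: {$,a,b,c}  B: {$,a,b,c}  C: {b}
iter 2:
  B→B C: FOLLOW(C) ⊇ FOLLOW(B) ⊇ {$,a,b,c}; new: +{$,a,c}
  S: {$,a,b,c}  A: {$,a,b,c}  B: {$,a,b,c}  C: {$,a,b,c}
iter 3: (no change)
  S: {$,a,b,c}  A: {$,a,b,c}  B: {$,a,b,c}  C: {$,a,b,c}

FOLLOW(S) = ["$", "a", "b", "c"]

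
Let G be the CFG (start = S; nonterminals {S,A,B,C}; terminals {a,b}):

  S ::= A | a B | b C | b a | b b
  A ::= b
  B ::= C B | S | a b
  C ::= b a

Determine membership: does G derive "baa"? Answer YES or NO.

CNF form of G:
  S -> T0 B | T1 C | T1 T0 | T1 T1 | b
  A -> b
  B -> C B | T0 B | T0 T1 | T1 C | T1 T0 | T1 T1 | b
  C -> T1 T0
  T0 -> a
  T1 -> b

CYK table (by increasing span):
  [0..0]={A,B,S,T1}  "b"  orig:{A,B,S}
  [1..1]={T0}  "a"  orig:{}
  [2..2]={T0}  "a"  orig:{}
  [0..1]={B,C,S}  "ba"
  [1..2]=∅  "aa"
  [0..2]=∅  "baa"

S ∉ T[0,2] ⇒ NO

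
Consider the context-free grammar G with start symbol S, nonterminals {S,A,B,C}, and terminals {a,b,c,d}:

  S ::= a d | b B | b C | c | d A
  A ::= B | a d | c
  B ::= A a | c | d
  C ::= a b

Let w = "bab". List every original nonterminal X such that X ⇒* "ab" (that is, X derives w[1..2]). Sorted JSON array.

Convert to CNF:
  S -> T0 T1 | T1 A | T2 B | T2 C | c
  A -> A T0 | T0 T1 | c | d
  B -> A T0 | c | d
  C -> T0 T2
  T0 -> a
  T1 -> d
  T2 -> b

CYK table (by increasing span) — only the sub-triangle for w[1..2]:
  T[1,1] 'a' = {T0}  orig:{}
  T[2,2] 'b' = {T2}  orig:{}
  T[1,2] 'ab' = {C}

Original NTs in T[1,2] deriving "ab": ["C"]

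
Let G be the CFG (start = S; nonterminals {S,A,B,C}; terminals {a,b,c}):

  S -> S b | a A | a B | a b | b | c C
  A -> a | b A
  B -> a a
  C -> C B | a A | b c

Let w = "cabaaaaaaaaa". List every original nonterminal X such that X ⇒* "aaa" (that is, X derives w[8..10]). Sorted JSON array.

Convert to CNF:
  S -> S T0 | T1 A | T1 B | T1 T0 | T2 C | b
  A -> T0 A | a
  B -> T1 T1
  C -> C B | T0 T2 | T1 A
  T0 -> b
  T1 -> a
  T2 -> c

CYK fill — only the sub-triangle for w[8..10]:
  [8..8]={A,T1}  "a"  orig:{A}
  [9..9]={A,T1}  "a"  orig:{A}
  [10..10]={A,T1}  "a"  orig:{A}
  [8..9]={B,C,S}  "aa"
  [9..10]={B,C,S}  "aa"
  [8..10]={S}  "aaa"

Original NTs in T[8,10] deriving "aaa": ["S"]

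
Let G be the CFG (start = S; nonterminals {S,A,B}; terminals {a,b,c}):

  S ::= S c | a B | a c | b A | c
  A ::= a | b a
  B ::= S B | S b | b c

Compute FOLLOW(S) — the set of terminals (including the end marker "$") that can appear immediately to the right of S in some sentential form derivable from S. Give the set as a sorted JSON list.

Compute FIRST by fixpoint:
pass 1:
  A via A→a: +{a}
  A via A→b a: +{b}
  B via B→b c: +{b}
  S via S→a B: +{a}
  S via S→b A: +{b}
  S via S→c: +{c}
  FIRST(S)={a,b,c}  FIRST(A)={a,b}  FIRST(B)={b}
pass 2:
  B via B→S B: +{a,c}
  FIRST(S)={a,b,c}  FIRST(A)={a,b}  FIRST(B)={a,b,c}
pass 3: — fixpoint
  FIRST(S)={a,b,c}  FIRST(A)={a,b}  FIRST(B)={a,b,c}

FOLLOW iteration:
FOLLOW(S) := {$}
iter 1:
  B→S B: FOLLOW(S) ⊇ FIRST(B) = {a,b,c}; new: +{a,b,c}
  S→a B: FOLLOW(B) ⊇ FOLLOW(S) ⊇ {$,a,b,c}; new: +{$,a,b,c}
  S→b A: FOLLOW(A) ⊇ FOLLOW(S) ⊇ {$,a,b,c}; new: +{$,a,b,c}
  FOLLOW[S]={$,a,b,c}  FOLLOW[A]={$,a,b,c}  FOLLOW[B]={$,a,b,c}
iter 2: done
  FOLLOW[S]={$,a,b,c}  FOLLOW[A]={$,a,b,c}  FOLLOW[B]={$,a,b,c}

FOLLOW(S) = ["$", "a", "b", "c"]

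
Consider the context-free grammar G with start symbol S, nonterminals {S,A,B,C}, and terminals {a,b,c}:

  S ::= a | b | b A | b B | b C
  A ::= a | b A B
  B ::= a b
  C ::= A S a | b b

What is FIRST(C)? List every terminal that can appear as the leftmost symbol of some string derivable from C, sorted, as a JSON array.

Compute FIRST by fixpoint:
iter 1:
  A via A→a: +{a}
  A via A→b A B: +{b}
  B via B→a b: +{a}
  C via C→A S a: +{a,b}
  S via S→a: +{a}
  S via S→b: +{b}
  FIRST(S)={a,b}  FIRST(A)={a,b}  FIRST(B)={a}  FIRST(C)={a,b}
iter 2: — fixpoint
  FIRST(S)={a,b}  FIRST(A)={a,b}  FIRST(B)={a}  FIRST(C)={a,b}

FIRST(C) = ["a", "b"]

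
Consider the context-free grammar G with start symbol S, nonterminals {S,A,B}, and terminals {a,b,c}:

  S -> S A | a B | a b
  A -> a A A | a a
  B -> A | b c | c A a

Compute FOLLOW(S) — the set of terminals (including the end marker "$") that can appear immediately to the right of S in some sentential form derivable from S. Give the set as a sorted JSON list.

FIRST sets, iterate to fixpoint:
[1]
  A via A→a A A: +{a}
  B via B→A: +{a}
  B via B→b c: +{b}
  B via B→c A a: +{c}
  S via S→a B: +{a}
  FIRST[S]={a}  FIRST[A]={a}  FIRST[B]={a,b,c}
[2] — fixpoint
  FIRST[S]={a}  FIRST[A]={a}  FIRST[B]={a,b,c}

FOLLOW iteration:
seed FOLLOW(S) with $
iter 1:
  A→a A A: FOLLOW(A) ⊇ FIRST(A) = {a}; new: +{a}
  S→S A: FOLLOW(S) ⊇ FIRST(A) = {a}; new: +{a}
  S→S A: FOLLOW(A) ⊇ FOLLOW(S) ⊇ {$,a}; new: +{$}
  S→a B: FOLLOW(B) ⊇ FOLLOW(S) ⊇ {$,a}; new: +{$,a}
  FOLLOW[S]={$,a}  FOLLOW[A]={$,a}  FOLLOW[B]={$,a}
iter 2: done
  FOLLOW[S]={$,a}  FOLLOW[A]={$,a}  FOLLOW[B]={$,a}

FOLLOW(S) = ["$", "a"]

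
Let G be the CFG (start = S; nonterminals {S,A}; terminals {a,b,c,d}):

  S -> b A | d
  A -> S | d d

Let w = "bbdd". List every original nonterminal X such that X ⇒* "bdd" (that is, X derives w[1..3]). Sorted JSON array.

CNF form of G:
  S -> T0 A | d
  A -> T0 A | T1 T1 | d
  T0 -> b
  T1 -> d

Fill CYK table bottom-up, restricted to cells inside w[1..3]:
  cell(1,1) b: {T0}  orig:{}
  cell(2,2) d: {A,S,T1}  orig:{A,S}
  cell(3,3) d: {A,S,T1}  orig:{A,S}
  cell(1,2) bd: {A,S}
  cell(2,3) dd: {A}
  cell(1,3) bdd: {A,S}

Original NTs in T[1,3] deriving "bdd": ["A", "S"]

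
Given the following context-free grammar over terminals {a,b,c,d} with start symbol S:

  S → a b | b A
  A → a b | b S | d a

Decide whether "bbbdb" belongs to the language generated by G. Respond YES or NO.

CNF form of G:
  S -> T0 T1 | T1 A
  A -> T0 T1 | T1 S | T2 T0
  T0 -> a
  T1 -> b
  T2 -> d

CYK table (by increasing span):
  [0..0]={T1}  "b"  orig:{}
  [1..1]={T1}  "b"  orig:{}
  [2..2]={T1}  "b"  orig:{}
  [3..3]={T2}  "d"  orig:{}
  [4..4]={T1}  "b"  orig:{}
  [0..1]=∅  "bb"
  [1..2]=∅  "bb"
  [2..3]=∅  "bd"
  [3..4]=∅  "db"
  [0..2]=∅  "bbb"
  [1..3]=∅  "bbd"
  [2..4]=∅  "bdb"
  [0..3]=∅  "bbbd"
  [1..4]=∅  "bbdb"
  [0..4]=∅  "bbbdb"

S ∉ T[0,4] ⇒ NO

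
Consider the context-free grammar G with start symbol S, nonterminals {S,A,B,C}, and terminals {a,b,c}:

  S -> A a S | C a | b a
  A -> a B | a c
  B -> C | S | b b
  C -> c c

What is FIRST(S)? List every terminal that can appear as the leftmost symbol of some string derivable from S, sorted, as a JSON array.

FIRST iteration:
iter 1:
  A via A→a B: +{a}
  B via B→b b: +{b}
  C via C→c c: +{c}
  S via S→A a S: +{a}
  S via S→C a: +{c}
  S via S→b a: +{b}
  FIRST[S]={a,b,c}  FIRST[A]={a}  FIRST[B]={b}  FIRST[C]={c}
iter 2:
  B via B→C: +{c}
  B via B→S: +{a}
  FIRST[S]={a,b,c}  FIRST[A]={a}  FIRST[B]={a,b,c}  FIRST[C]={c}
iter 3: (stable)
  FIRST[S]={a,b,c}  FIRST[A]={a}  FIRST[B]={a,b,c}  FIRST[C]={c}

FIRST(S) = ["a", "b", "c"]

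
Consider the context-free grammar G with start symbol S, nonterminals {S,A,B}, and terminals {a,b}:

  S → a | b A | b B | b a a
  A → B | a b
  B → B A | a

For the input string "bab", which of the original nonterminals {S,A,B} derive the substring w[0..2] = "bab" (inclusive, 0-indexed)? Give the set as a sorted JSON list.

CNF form of G:
  S -> T1 A | T1 B | T1 X2 | a
  A -> B A | T0 T1 | a
  B -> B A | a
  T0 -> a
  T1 -> b
  X2 -> T0 T0

Fill CYK table bottom-up, restricted to cells inside w[0..2]:
  [0..0]={T1}  "b"  orig:{}
  [1..1]={A,B,S,T0}  "a"  orig:{A,B,S}
  [2..2]={T1}  "b"  orig:{}
  [0..1]={S}  "ba"
  [1..2]={A}  "ab"
  [0..2]={S}  "bab"

Original NTs in T[0,2] deriving "bab": ["S"]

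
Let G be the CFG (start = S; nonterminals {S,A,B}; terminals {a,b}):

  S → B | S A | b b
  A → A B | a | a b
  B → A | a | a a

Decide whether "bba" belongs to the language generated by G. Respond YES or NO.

CNF form of G:
  S -> A B | S A | T0 T0 | T0 T1 | T1 T1 | a
  A -> A B | T0 T1 | a
  B -> A B | T0 T0 | T0 T1 | a
  T0 -> a
  T1 -> b

CYK table (by increasing span):
  T[0,0] 'b' = {T1}  orig:{}
  T[1,1] 'b' = {T1}  orig:{}
  T[2,2] 'a' = {A,B,S,T0}  orig:{A,B,S}
  T[0,1] 'bb' = {S}
  T[1,2] 'ba' = ∅
  T[0,2] 'bba' = {S}

S ∈ T[0,2] ⇒ YES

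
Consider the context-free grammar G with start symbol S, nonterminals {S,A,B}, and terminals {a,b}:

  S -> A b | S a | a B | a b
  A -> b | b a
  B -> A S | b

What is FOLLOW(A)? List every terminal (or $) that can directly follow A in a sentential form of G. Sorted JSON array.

FIRST iteration:
iter 1:
  A via A→b: +{b}
  B via B→A S: +{b}
  S via S→A b: +{b}
  S via S→a B: +{a}
  S: {a,b}  A: {b}  B: {b}
iter 2: — fixpoint
  S: {a,b}  A: {b}  B: {b}

FOLLOW sets:
seed FOLLOW(S) with $
iter 1:
  B→A S: FOLLOW(A) ⊇ FIRST(S) = {a,b}; new: +{a,b}
  S→S a: FOLLOW(S) ⊇ FIRST(a) = {a}; new: +{a}
  S→a B: FOLLOW(B) ⊇ FOLLOW(S) ⊇ {$,a}; new: +{$,a}
  S: {$,a}  A: {a,b}  B: {$,a}
iter 2: done
  S: {$,a}  A: {a,b}  B: {$,a}

FOLLOW(A) = ["a", "b"]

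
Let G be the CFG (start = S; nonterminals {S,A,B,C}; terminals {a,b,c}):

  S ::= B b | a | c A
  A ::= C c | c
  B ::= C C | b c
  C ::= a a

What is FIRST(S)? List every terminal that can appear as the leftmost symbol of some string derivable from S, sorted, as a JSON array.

Compute FIRST by fixpoint:
pass 1:
  A via A→c: +{c}
  B via B→b c: +{b}
  C via C→a a: +{a}
  S via S→B b: +{b}
  S via S→a: +{a}
  S via S→c A: +{c}
  FIRST[S]={a,b,c}  FIRST[A]={c}  FIRST[B]={b}  FIRST[C]={a}
pass 2:
  A via A→C c: +{a}
  B via B→C C: +{a}
  FIRST[S]={a,b,c}  FIRST[A]={a,c}  FIRST[B]={a,b}  FIRST[C]={a}
pass 3: done
  FIRST[S]={a,b,c}  FIRST[A]={a,c}  FIRST[B]={a,b}  FIRST[C]={a}

FIRST(S) = ["a", "b", "c"]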